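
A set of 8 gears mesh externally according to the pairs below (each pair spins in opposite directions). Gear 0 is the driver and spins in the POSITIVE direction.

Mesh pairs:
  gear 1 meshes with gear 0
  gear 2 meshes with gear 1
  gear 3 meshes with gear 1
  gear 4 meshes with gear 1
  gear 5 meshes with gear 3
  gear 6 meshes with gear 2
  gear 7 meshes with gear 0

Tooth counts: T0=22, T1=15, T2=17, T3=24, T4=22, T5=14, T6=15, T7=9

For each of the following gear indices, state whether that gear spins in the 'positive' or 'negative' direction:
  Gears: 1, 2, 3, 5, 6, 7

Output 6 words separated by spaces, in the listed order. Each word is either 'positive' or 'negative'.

Gear 0 (driver): positive (depth 0)
  gear 1: meshes with gear 0 -> depth 1 -> negative (opposite of gear 0)
  gear 2: meshes with gear 1 -> depth 2 -> positive (opposite of gear 1)
  gear 3: meshes with gear 1 -> depth 2 -> positive (opposite of gear 1)
  gear 4: meshes with gear 1 -> depth 2 -> positive (opposite of gear 1)
  gear 5: meshes with gear 3 -> depth 3 -> negative (opposite of gear 3)
  gear 6: meshes with gear 2 -> depth 3 -> negative (opposite of gear 2)
  gear 7: meshes with gear 0 -> depth 1 -> negative (opposite of gear 0)
Queried indices 1, 2, 3, 5, 6, 7 -> negative, positive, positive, negative, negative, negative

Answer: negative positive positive negative negative negative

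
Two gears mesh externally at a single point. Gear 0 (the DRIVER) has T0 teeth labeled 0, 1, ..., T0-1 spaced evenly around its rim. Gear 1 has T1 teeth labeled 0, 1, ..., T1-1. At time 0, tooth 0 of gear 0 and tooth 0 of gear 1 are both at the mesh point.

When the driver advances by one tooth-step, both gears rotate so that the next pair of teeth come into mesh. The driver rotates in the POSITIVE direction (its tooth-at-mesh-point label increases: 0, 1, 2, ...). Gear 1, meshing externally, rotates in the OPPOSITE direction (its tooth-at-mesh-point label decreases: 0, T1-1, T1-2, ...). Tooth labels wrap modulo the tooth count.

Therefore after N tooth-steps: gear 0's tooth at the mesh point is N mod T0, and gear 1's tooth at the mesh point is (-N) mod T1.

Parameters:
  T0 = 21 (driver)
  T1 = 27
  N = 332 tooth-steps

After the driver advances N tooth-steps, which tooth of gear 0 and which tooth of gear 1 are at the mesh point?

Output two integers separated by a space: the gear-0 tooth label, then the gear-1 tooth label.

Gear 0 (driver, T0=21): tooth at mesh = N mod T0
  332 = 15 * 21 + 17, so 332 mod 21 = 17
  gear 0 tooth = 17
Gear 1 (driven, T1=27): tooth at mesh = (-N) mod T1
  332 = 12 * 27 + 8, so 332 mod 27 = 8
  (-332) mod 27 = (-8) mod 27 = 27 - 8 = 19
Mesh after 332 steps: gear-0 tooth 17 meets gear-1 tooth 19

Answer: 17 19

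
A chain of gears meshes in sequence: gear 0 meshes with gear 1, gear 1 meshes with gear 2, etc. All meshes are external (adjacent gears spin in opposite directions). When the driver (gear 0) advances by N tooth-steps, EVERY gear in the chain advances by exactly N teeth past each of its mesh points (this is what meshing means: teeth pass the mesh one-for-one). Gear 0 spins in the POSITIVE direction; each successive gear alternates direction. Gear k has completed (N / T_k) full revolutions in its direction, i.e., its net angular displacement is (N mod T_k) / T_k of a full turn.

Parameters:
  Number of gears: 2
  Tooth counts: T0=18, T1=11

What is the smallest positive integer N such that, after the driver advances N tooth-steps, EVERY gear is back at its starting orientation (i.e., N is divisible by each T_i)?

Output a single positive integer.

Gear k returns to start when N is a multiple of T_k.
All gears at start simultaneously when N is a common multiple of [18, 11]; the smallest such N is lcm(18, 11).
Start: lcm = T0 = 18
Fold in T1=11: gcd(18, 11) = 1; lcm(18, 11) = 18 * 11 / 1 = 198 / 1 = 198
Full cycle length = 198

Answer: 198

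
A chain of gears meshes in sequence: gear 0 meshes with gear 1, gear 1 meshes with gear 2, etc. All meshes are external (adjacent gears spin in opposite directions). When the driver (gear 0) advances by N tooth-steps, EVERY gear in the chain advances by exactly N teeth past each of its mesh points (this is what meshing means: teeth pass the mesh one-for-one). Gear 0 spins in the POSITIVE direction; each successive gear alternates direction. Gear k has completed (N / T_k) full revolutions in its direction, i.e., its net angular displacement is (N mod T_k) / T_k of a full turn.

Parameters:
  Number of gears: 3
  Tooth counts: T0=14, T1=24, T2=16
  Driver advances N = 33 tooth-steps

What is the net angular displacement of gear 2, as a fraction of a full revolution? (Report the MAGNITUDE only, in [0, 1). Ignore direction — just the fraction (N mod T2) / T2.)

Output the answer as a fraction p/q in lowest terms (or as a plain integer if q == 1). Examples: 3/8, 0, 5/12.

Answer: 1/16

Derivation:
Chain of 3 gears, tooth counts: [14, 24, 16]
  gear 0: T0=14, direction=positive, advance = 33 mod 14 = 5 teeth = 5/14 turn
  gear 1: T1=24, direction=negative, advance = 33 mod 24 = 9 teeth = 9/24 turn
  gear 2: T2=16, direction=positive, advance = 33 mod 16 = 1 teeth = 1/16 turn
Gear 2: 33 mod 16 = 1
Fraction = 1 / 16 = 1/16 (gcd(1,16)=1) = 1/16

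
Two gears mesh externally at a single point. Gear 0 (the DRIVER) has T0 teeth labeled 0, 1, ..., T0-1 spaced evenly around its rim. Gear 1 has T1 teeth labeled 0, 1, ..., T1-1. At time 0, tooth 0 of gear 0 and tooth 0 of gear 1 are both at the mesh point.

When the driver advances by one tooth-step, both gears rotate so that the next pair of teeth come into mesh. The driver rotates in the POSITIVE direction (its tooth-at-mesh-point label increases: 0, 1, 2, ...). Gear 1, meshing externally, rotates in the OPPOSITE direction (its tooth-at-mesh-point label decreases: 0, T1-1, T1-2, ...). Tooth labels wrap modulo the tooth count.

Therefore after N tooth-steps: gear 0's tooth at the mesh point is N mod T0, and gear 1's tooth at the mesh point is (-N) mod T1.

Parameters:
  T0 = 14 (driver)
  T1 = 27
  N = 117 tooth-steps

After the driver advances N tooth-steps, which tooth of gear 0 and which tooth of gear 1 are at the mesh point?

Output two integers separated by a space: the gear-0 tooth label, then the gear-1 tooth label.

Gear 0 (driver, T0=14): tooth at mesh = N mod T0
  117 = 8 * 14 + 5, so 117 mod 14 = 5
  gear 0 tooth = 5
Gear 1 (driven, T1=27): tooth at mesh = (-N) mod T1
  117 = 4 * 27 + 9, so 117 mod 27 = 9
  (-117) mod 27 = (-9) mod 27 = 27 - 9 = 18
Mesh after 117 steps: gear-0 tooth 5 meets gear-1 tooth 18

Answer: 5 18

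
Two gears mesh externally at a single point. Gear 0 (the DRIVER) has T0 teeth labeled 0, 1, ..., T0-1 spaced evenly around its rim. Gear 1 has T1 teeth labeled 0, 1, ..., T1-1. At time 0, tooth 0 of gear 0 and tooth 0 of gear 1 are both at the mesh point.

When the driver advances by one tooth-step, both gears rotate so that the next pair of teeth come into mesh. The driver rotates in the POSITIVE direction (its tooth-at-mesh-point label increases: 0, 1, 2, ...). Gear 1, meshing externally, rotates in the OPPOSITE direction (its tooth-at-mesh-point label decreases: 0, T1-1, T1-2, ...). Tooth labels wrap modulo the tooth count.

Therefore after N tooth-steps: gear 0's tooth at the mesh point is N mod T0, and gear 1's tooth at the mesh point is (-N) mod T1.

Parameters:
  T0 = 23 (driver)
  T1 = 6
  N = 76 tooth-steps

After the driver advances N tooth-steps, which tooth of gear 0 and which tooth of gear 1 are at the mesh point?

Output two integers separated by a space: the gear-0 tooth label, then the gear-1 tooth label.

Gear 0 (driver, T0=23): tooth at mesh = N mod T0
  76 = 3 * 23 + 7, so 76 mod 23 = 7
  gear 0 tooth = 7
Gear 1 (driven, T1=6): tooth at mesh = (-N) mod T1
  76 = 12 * 6 + 4, so 76 mod 6 = 4
  (-76) mod 6 = (-4) mod 6 = 6 - 4 = 2
Mesh after 76 steps: gear-0 tooth 7 meets gear-1 tooth 2

Answer: 7 2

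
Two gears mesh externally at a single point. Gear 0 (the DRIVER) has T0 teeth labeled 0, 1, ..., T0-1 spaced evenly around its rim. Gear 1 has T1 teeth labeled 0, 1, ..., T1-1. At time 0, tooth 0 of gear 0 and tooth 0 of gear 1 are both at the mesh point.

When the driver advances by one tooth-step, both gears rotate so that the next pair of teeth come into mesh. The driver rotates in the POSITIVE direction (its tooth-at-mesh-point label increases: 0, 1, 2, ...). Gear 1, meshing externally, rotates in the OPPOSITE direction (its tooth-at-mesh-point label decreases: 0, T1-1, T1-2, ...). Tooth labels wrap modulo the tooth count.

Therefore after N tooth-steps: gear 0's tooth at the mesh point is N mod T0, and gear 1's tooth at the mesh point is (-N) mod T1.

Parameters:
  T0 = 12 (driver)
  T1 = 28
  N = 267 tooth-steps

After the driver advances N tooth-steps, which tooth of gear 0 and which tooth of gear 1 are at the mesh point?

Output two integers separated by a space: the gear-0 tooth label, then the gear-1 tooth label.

Gear 0 (driver, T0=12): tooth at mesh = N mod T0
  267 = 22 * 12 + 3, so 267 mod 12 = 3
  gear 0 tooth = 3
Gear 1 (driven, T1=28): tooth at mesh = (-N) mod T1
  267 = 9 * 28 + 15, so 267 mod 28 = 15
  (-267) mod 28 = (-15) mod 28 = 28 - 15 = 13
Mesh after 267 steps: gear-0 tooth 3 meets gear-1 tooth 13

Answer: 3 13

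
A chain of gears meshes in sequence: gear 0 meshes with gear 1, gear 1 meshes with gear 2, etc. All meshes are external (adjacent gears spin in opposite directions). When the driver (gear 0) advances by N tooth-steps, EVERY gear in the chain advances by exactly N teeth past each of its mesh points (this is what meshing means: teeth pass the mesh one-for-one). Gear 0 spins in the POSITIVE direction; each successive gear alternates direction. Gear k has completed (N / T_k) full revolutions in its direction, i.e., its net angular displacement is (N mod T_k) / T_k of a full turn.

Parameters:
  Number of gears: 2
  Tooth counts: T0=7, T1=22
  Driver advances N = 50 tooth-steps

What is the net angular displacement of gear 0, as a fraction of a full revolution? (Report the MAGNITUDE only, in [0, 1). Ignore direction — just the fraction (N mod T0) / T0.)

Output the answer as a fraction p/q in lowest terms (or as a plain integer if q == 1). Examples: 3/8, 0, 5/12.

Answer: 1/7

Derivation:
Chain of 2 gears, tooth counts: [7, 22]
  gear 0: T0=7, direction=positive, advance = 50 mod 7 = 1 teeth = 1/7 turn
  gear 1: T1=22, direction=negative, advance = 50 mod 22 = 6 teeth = 6/22 turn
Gear 0: 50 mod 7 = 1
Fraction = 1 / 7 = 1/7 (gcd(1,7)=1) = 1/7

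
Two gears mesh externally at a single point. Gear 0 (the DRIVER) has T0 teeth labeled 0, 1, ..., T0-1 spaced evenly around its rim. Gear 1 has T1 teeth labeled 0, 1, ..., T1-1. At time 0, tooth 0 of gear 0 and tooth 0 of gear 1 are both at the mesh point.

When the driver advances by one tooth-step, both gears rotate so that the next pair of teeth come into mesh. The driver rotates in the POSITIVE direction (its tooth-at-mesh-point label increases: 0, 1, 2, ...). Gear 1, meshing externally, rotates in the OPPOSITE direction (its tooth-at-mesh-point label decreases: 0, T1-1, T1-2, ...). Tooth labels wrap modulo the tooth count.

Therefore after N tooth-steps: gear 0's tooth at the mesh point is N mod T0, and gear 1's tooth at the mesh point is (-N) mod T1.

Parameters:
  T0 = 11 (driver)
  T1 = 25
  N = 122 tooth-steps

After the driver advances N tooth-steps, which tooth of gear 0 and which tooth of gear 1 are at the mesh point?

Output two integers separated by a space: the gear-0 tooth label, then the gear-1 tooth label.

Answer: 1 3

Derivation:
Gear 0 (driver, T0=11): tooth at mesh = N mod T0
  122 = 11 * 11 + 1, so 122 mod 11 = 1
  gear 0 tooth = 1
Gear 1 (driven, T1=25): tooth at mesh = (-N) mod T1
  122 = 4 * 25 + 22, so 122 mod 25 = 22
  (-122) mod 25 = (-22) mod 25 = 25 - 22 = 3
Mesh after 122 steps: gear-0 tooth 1 meets gear-1 tooth 3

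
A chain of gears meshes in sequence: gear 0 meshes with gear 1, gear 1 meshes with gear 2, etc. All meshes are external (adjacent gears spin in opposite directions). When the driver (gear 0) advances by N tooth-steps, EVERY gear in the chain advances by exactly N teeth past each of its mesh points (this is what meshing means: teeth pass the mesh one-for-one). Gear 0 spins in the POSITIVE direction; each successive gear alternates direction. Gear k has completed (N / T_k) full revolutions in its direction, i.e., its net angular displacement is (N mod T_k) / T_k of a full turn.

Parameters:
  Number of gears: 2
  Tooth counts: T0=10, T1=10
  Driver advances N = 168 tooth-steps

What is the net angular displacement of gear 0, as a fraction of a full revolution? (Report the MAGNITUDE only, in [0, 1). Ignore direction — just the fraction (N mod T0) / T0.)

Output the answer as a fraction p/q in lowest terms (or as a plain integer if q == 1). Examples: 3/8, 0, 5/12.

Chain of 2 gears, tooth counts: [10, 10]
  gear 0: T0=10, direction=positive, advance = 168 mod 10 = 8 teeth = 8/10 turn
  gear 1: T1=10, direction=negative, advance = 168 mod 10 = 8 teeth = 8/10 turn
Gear 0: 168 mod 10 = 8
Fraction = 8 / 10 = 4/5 (gcd(8,10)=2) = 4/5

Answer: 4/5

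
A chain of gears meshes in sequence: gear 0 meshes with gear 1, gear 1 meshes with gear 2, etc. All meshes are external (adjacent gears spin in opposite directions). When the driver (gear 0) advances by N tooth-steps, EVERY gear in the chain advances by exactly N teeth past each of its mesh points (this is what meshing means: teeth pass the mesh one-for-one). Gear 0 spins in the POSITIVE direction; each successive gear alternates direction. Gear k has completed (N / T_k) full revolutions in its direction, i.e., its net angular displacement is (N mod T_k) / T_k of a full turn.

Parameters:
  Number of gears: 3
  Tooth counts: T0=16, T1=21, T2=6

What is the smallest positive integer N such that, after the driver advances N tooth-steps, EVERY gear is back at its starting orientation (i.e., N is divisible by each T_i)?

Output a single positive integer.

Gear k returns to start when N is a multiple of T_k.
All gears at start simultaneously when N is a common multiple of [16, 21, 6]; the smallest such N is lcm(16, 21, 6).
Start: lcm = T0 = 16
Fold in T1=21: gcd(16, 21) = 1; lcm(16, 21) = 16 * 21 / 1 = 336 / 1 = 336
Fold in T2=6: gcd(336, 6) = 6; lcm(336, 6) = 336 * 6 / 6 = 2016 / 6 = 336
Full cycle length = 336

Answer: 336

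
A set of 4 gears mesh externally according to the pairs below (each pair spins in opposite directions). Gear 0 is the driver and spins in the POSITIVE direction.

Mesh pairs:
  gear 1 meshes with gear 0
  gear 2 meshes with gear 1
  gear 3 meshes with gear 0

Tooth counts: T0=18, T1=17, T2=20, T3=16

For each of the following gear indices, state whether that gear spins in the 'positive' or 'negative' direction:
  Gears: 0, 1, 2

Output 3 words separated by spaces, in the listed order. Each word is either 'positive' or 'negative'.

Gear 0 (driver): positive (depth 0)
  gear 1: meshes with gear 0 -> depth 1 -> negative (opposite of gear 0)
  gear 2: meshes with gear 1 -> depth 2 -> positive (opposite of gear 1)
  gear 3: meshes with gear 0 -> depth 1 -> negative (opposite of gear 0)
Queried indices 0, 1, 2 -> positive, negative, positive

Answer: positive negative positive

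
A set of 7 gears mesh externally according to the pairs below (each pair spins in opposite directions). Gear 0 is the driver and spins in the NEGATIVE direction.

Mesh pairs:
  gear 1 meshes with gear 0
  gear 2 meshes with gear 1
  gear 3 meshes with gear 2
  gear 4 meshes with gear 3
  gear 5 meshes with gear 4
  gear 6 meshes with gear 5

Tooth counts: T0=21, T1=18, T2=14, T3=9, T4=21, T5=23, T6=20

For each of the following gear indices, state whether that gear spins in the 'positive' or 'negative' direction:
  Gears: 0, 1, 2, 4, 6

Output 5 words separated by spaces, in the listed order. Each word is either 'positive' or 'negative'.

Answer: negative positive negative negative negative

Derivation:
Gear 0 (driver): negative (depth 0)
  gear 1: meshes with gear 0 -> depth 1 -> positive (opposite of gear 0)
  gear 2: meshes with gear 1 -> depth 2 -> negative (opposite of gear 1)
  gear 3: meshes with gear 2 -> depth 3 -> positive (opposite of gear 2)
  gear 4: meshes with gear 3 -> depth 4 -> negative (opposite of gear 3)
  gear 5: meshes with gear 4 -> depth 5 -> positive (opposite of gear 4)
  gear 6: meshes with gear 5 -> depth 6 -> negative (opposite of gear 5)
Queried indices 0, 1, 2, 4, 6 -> negative, positive, negative, negative, negative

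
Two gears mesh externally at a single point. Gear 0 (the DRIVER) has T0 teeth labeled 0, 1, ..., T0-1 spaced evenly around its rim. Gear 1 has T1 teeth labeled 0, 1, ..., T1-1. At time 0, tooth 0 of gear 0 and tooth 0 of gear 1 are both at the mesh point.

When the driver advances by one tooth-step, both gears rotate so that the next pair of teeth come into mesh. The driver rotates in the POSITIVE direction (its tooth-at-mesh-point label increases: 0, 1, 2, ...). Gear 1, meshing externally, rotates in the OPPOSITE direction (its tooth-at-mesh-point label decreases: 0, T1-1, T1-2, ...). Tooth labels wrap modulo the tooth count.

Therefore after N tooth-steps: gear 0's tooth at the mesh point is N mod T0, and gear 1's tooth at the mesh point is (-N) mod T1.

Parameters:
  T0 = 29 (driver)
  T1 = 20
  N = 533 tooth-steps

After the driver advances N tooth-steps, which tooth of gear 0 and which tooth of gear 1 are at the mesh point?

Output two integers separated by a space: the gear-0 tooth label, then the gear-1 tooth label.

Gear 0 (driver, T0=29): tooth at mesh = N mod T0
  533 = 18 * 29 + 11, so 533 mod 29 = 11
  gear 0 tooth = 11
Gear 1 (driven, T1=20): tooth at mesh = (-N) mod T1
  533 = 26 * 20 + 13, so 533 mod 20 = 13
  (-533) mod 20 = (-13) mod 20 = 20 - 13 = 7
Mesh after 533 steps: gear-0 tooth 11 meets gear-1 tooth 7

Answer: 11 7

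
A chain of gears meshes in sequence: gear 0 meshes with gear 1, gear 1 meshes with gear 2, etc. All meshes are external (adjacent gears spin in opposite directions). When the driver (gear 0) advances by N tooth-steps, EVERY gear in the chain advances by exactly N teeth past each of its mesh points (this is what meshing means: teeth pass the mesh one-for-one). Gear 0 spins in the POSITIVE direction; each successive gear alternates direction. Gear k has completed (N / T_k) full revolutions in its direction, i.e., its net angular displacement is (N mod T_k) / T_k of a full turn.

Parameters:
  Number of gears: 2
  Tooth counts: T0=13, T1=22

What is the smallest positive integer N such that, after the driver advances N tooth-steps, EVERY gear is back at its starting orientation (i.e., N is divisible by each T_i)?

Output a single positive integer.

Gear k returns to start when N is a multiple of T_k.
All gears at start simultaneously when N is a common multiple of [13, 22]; the smallest such N is lcm(13, 22).
Start: lcm = T0 = 13
Fold in T1=22: gcd(13, 22) = 1; lcm(13, 22) = 13 * 22 / 1 = 286 / 1 = 286
Full cycle length = 286

Answer: 286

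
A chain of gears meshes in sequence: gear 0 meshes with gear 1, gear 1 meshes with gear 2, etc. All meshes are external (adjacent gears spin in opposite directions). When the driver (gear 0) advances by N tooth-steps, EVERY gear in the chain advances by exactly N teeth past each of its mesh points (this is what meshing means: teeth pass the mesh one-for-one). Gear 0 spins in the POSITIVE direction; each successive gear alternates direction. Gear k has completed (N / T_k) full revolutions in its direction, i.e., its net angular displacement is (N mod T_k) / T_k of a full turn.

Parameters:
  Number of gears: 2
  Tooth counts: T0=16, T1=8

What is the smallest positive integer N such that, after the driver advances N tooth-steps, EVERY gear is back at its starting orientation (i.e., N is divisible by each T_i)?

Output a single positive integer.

Answer: 16

Derivation:
Gear k returns to start when N is a multiple of T_k.
All gears at start simultaneously when N is a common multiple of [16, 8]; the smallest such N is lcm(16, 8).
Start: lcm = T0 = 16
Fold in T1=8: gcd(16, 8) = 8; lcm(16, 8) = 16 * 8 / 8 = 128 / 8 = 16
Full cycle length = 16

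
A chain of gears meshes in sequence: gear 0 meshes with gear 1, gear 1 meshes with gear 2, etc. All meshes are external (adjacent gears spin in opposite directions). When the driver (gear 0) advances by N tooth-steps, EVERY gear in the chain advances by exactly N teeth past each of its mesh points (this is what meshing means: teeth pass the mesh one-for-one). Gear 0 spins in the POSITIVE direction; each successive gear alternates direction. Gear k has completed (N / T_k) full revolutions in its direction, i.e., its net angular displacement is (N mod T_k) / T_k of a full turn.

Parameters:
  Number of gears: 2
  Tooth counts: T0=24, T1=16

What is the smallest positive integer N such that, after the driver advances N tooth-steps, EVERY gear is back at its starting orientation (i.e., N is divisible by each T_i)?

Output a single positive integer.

Answer: 48

Derivation:
Gear k returns to start when N is a multiple of T_k.
All gears at start simultaneously when N is a common multiple of [24, 16]; the smallest such N is lcm(24, 16).
Start: lcm = T0 = 24
Fold in T1=16: gcd(24, 16) = 8; lcm(24, 16) = 24 * 16 / 8 = 384 / 8 = 48
Full cycle length = 48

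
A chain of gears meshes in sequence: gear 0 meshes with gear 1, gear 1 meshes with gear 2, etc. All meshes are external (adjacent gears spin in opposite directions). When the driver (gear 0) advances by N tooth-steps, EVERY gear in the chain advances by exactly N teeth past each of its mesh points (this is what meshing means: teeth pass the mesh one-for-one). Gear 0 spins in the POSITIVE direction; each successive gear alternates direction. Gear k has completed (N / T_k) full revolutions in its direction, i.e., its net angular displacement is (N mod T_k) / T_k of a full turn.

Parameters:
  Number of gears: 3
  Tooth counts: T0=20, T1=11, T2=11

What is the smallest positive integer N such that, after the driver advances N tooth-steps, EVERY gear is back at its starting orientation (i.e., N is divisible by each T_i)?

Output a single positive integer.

Answer: 220

Derivation:
Gear k returns to start when N is a multiple of T_k.
All gears at start simultaneously when N is a common multiple of [20, 11, 11]; the smallest such N is lcm(20, 11, 11).
Start: lcm = T0 = 20
Fold in T1=11: gcd(20, 11) = 1; lcm(20, 11) = 20 * 11 / 1 = 220 / 1 = 220
Fold in T2=11: gcd(220, 11) = 11; lcm(220, 11) = 220 * 11 / 11 = 2420 / 11 = 220
Full cycle length = 220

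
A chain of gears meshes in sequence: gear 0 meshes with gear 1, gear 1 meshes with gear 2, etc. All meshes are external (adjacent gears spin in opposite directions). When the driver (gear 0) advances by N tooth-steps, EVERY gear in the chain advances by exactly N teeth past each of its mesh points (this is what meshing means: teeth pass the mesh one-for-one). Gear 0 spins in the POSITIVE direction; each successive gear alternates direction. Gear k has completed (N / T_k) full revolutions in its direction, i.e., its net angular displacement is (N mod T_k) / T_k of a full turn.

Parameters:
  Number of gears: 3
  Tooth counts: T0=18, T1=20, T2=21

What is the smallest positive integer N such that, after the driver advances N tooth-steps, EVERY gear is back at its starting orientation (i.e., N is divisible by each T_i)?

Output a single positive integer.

Gear k returns to start when N is a multiple of T_k.
All gears at start simultaneously when N is a common multiple of [18, 20, 21]; the smallest such N is lcm(18, 20, 21).
Start: lcm = T0 = 18
Fold in T1=20: gcd(18, 20) = 2; lcm(18, 20) = 18 * 20 / 2 = 360 / 2 = 180
Fold in T2=21: gcd(180, 21) = 3; lcm(180, 21) = 180 * 21 / 3 = 3780 / 3 = 1260
Full cycle length = 1260

Answer: 1260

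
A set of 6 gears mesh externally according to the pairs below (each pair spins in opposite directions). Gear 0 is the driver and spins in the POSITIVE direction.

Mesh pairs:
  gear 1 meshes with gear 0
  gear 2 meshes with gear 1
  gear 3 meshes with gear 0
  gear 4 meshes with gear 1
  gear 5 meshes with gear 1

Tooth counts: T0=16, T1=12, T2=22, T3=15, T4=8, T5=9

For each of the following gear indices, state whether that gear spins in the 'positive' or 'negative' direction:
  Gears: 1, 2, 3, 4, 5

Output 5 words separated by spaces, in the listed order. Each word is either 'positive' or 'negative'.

Answer: negative positive negative positive positive

Derivation:
Gear 0 (driver): positive (depth 0)
  gear 1: meshes with gear 0 -> depth 1 -> negative (opposite of gear 0)
  gear 2: meshes with gear 1 -> depth 2 -> positive (opposite of gear 1)
  gear 3: meshes with gear 0 -> depth 1 -> negative (opposite of gear 0)
  gear 4: meshes with gear 1 -> depth 2 -> positive (opposite of gear 1)
  gear 5: meshes with gear 1 -> depth 2 -> positive (opposite of gear 1)
Queried indices 1, 2, 3, 4, 5 -> negative, positive, negative, positive, positive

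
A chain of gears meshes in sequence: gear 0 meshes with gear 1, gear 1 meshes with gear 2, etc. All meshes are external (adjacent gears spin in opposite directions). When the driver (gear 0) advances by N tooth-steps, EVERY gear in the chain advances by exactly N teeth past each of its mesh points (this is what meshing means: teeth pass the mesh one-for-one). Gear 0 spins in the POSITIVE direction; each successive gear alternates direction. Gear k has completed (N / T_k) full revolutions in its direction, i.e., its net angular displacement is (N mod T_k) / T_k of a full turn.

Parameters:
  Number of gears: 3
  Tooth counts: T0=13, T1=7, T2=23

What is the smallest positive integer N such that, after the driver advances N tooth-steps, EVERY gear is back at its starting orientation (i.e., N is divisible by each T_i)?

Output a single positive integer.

Answer: 2093

Derivation:
Gear k returns to start when N is a multiple of T_k.
All gears at start simultaneously when N is a common multiple of [13, 7, 23]; the smallest such N is lcm(13, 7, 23).
Start: lcm = T0 = 13
Fold in T1=7: gcd(13, 7) = 1; lcm(13, 7) = 13 * 7 / 1 = 91 / 1 = 91
Fold in T2=23: gcd(91, 23) = 1; lcm(91, 23) = 91 * 23 / 1 = 2093 / 1 = 2093
Full cycle length = 2093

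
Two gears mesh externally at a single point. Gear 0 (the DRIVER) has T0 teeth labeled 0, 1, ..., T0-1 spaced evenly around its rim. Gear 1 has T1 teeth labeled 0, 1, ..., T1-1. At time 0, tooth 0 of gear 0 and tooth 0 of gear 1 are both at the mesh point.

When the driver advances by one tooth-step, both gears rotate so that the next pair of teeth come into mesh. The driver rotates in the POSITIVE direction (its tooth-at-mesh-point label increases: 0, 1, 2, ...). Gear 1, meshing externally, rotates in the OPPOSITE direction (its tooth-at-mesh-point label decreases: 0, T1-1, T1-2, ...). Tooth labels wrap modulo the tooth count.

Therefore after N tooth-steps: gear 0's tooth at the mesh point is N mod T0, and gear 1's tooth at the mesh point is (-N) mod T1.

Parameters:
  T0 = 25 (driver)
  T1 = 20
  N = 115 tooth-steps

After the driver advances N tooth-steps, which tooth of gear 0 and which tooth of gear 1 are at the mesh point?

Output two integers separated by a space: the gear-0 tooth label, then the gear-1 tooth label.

Answer: 15 5

Derivation:
Gear 0 (driver, T0=25): tooth at mesh = N mod T0
  115 = 4 * 25 + 15, so 115 mod 25 = 15
  gear 0 tooth = 15
Gear 1 (driven, T1=20): tooth at mesh = (-N) mod T1
  115 = 5 * 20 + 15, so 115 mod 20 = 15
  (-115) mod 20 = (-15) mod 20 = 20 - 15 = 5
Mesh after 115 steps: gear-0 tooth 15 meets gear-1 tooth 5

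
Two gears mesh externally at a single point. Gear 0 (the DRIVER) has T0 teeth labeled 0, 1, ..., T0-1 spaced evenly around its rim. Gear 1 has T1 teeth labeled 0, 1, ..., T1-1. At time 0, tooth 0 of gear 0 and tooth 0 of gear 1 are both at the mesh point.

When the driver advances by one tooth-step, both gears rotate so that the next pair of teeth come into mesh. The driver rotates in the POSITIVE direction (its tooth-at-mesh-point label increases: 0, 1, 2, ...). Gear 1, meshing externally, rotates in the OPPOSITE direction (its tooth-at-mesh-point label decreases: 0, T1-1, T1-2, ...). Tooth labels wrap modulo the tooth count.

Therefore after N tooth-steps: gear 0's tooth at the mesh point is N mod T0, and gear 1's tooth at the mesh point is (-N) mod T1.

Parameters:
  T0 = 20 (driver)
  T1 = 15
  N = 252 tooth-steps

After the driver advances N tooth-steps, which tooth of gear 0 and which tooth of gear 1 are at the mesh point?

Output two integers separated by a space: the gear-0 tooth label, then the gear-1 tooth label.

Gear 0 (driver, T0=20): tooth at mesh = N mod T0
  252 = 12 * 20 + 12, so 252 mod 20 = 12
  gear 0 tooth = 12
Gear 1 (driven, T1=15): tooth at mesh = (-N) mod T1
  252 = 16 * 15 + 12, so 252 mod 15 = 12
  (-252) mod 15 = (-12) mod 15 = 15 - 12 = 3
Mesh after 252 steps: gear-0 tooth 12 meets gear-1 tooth 3

Answer: 12 3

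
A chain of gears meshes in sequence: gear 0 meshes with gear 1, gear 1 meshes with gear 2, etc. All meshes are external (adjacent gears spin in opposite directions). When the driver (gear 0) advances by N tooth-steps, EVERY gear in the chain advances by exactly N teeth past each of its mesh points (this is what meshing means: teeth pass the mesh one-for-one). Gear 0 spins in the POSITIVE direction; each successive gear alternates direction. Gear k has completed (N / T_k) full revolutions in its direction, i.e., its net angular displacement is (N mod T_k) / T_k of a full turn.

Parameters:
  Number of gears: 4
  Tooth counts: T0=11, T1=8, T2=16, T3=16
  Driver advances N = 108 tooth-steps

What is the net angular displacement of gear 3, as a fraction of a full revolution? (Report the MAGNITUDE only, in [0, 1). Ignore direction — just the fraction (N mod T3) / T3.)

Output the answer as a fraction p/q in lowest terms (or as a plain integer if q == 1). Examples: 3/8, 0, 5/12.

Chain of 4 gears, tooth counts: [11, 8, 16, 16]
  gear 0: T0=11, direction=positive, advance = 108 mod 11 = 9 teeth = 9/11 turn
  gear 1: T1=8, direction=negative, advance = 108 mod 8 = 4 teeth = 4/8 turn
  gear 2: T2=16, direction=positive, advance = 108 mod 16 = 12 teeth = 12/16 turn
  gear 3: T3=16, direction=negative, advance = 108 mod 16 = 12 teeth = 12/16 turn
Gear 3: 108 mod 16 = 12
Fraction = 12 / 16 = 3/4 (gcd(12,16)=4) = 3/4

Answer: 3/4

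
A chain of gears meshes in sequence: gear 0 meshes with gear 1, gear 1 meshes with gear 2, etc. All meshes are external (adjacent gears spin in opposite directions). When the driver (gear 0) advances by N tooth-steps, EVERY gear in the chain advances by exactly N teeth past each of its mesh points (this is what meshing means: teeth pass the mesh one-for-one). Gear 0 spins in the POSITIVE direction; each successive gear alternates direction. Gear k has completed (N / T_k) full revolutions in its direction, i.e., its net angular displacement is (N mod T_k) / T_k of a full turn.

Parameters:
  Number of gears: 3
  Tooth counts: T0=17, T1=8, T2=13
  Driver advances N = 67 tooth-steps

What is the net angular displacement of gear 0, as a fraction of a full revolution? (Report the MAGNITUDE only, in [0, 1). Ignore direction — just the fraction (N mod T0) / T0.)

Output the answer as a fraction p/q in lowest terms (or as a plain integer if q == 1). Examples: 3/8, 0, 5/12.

Chain of 3 gears, tooth counts: [17, 8, 13]
  gear 0: T0=17, direction=positive, advance = 67 mod 17 = 16 teeth = 16/17 turn
  gear 1: T1=8, direction=negative, advance = 67 mod 8 = 3 teeth = 3/8 turn
  gear 2: T2=13, direction=positive, advance = 67 mod 13 = 2 teeth = 2/13 turn
Gear 0: 67 mod 17 = 16
Fraction = 16 / 17 = 16/17 (gcd(16,17)=1) = 16/17

Answer: 16/17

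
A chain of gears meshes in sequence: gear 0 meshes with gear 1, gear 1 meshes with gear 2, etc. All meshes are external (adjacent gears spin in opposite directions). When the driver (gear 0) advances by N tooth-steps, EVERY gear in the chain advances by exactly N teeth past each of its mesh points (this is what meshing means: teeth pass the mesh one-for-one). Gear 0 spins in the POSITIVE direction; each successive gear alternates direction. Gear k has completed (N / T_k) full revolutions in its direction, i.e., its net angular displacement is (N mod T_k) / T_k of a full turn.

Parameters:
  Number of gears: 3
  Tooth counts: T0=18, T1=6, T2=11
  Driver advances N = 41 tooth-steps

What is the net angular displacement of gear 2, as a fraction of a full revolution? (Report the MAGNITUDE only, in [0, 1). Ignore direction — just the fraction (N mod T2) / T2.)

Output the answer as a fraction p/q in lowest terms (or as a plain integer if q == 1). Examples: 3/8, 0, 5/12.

Answer: 8/11

Derivation:
Chain of 3 gears, tooth counts: [18, 6, 11]
  gear 0: T0=18, direction=positive, advance = 41 mod 18 = 5 teeth = 5/18 turn
  gear 1: T1=6, direction=negative, advance = 41 mod 6 = 5 teeth = 5/6 turn
  gear 2: T2=11, direction=positive, advance = 41 mod 11 = 8 teeth = 8/11 turn
Gear 2: 41 mod 11 = 8
Fraction = 8 / 11 = 8/11 (gcd(8,11)=1) = 8/11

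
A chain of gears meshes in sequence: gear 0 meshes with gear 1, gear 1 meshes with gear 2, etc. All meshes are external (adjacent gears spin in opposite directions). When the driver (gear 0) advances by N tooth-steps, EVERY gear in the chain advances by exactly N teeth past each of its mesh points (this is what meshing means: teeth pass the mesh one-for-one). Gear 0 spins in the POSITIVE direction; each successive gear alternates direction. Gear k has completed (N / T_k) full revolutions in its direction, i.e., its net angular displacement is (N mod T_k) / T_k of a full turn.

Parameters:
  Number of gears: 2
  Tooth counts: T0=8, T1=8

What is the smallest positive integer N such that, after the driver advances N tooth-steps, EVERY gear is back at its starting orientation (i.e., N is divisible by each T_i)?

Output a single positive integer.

Gear k returns to start when N is a multiple of T_k.
All gears at start simultaneously when N is a common multiple of [8, 8]; the smallest such N is lcm(8, 8).
Start: lcm = T0 = 8
Fold in T1=8: gcd(8, 8) = 8; lcm(8, 8) = 8 * 8 / 8 = 64 / 8 = 8
Full cycle length = 8

Answer: 8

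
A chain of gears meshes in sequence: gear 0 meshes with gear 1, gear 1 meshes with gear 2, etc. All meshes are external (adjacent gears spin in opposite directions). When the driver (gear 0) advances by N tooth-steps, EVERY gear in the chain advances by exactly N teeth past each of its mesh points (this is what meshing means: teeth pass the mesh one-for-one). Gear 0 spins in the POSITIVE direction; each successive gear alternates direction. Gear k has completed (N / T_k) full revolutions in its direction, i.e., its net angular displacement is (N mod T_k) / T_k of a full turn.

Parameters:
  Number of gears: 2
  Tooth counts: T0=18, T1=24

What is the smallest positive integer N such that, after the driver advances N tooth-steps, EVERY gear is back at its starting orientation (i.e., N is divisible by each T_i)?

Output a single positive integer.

Answer: 72

Derivation:
Gear k returns to start when N is a multiple of T_k.
All gears at start simultaneously when N is a common multiple of [18, 24]; the smallest such N is lcm(18, 24).
Start: lcm = T0 = 18
Fold in T1=24: gcd(18, 24) = 6; lcm(18, 24) = 18 * 24 / 6 = 432 / 6 = 72
Full cycle length = 72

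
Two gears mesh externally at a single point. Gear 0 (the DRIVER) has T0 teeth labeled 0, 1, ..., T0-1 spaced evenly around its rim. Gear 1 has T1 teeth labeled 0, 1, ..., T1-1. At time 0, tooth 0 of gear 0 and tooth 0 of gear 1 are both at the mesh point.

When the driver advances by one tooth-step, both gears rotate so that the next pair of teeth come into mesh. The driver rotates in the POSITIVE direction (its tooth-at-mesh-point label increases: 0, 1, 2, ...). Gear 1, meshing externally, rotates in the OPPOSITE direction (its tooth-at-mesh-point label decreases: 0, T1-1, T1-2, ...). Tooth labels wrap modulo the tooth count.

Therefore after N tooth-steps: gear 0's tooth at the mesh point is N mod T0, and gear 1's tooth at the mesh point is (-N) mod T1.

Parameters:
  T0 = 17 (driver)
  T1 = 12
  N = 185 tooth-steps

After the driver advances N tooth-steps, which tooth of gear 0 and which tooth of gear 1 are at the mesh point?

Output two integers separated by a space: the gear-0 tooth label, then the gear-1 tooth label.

Answer: 15 7

Derivation:
Gear 0 (driver, T0=17): tooth at mesh = N mod T0
  185 = 10 * 17 + 15, so 185 mod 17 = 15
  gear 0 tooth = 15
Gear 1 (driven, T1=12): tooth at mesh = (-N) mod T1
  185 = 15 * 12 + 5, so 185 mod 12 = 5
  (-185) mod 12 = (-5) mod 12 = 12 - 5 = 7
Mesh after 185 steps: gear-0 tooth 15 meets gear-1 tooth 7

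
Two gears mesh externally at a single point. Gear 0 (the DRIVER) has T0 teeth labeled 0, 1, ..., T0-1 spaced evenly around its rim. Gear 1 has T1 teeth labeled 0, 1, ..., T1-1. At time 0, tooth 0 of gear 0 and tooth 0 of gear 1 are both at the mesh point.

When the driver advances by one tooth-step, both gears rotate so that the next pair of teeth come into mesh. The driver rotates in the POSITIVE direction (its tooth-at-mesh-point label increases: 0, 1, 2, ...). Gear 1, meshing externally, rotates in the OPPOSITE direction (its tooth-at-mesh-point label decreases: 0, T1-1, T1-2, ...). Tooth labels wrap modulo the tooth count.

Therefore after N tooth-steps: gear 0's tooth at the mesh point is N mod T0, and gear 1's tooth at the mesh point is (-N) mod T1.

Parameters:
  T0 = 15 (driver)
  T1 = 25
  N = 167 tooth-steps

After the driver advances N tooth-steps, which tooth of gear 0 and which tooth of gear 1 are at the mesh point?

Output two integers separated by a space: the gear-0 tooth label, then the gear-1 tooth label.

Gear 0 (driver, T0=15): tooth at mesh = N mod T0
  167 = 11 * 15 + 2, so 167 mod 15 = 2
  gear 0 tooth = 2
Gear 1 (driven, T1=25): tooth at mesh = (-N) mod T1
  167 = 6 * 25 + 17, so 167 mod 25 = 17
  (-167) mod 25 = (-17) mod 25 = 25 - 17 = 8
Mesh after 167 steps: gear-0 tooth 2 meets gear-1 tooth 8

Answer: 2 8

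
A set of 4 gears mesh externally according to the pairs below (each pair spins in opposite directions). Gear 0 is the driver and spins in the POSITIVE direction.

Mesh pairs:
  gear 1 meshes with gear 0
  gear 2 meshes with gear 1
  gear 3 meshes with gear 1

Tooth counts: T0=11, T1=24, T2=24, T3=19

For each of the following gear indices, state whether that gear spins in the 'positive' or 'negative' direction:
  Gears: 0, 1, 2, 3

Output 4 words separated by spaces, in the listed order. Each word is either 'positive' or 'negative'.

Answer: positive negative positive positive

Derivation:
Gear 0 (driver): positive (depth 0)
  gear 1: meshes with gear 0 -> depth 1 -> negative (opposite of gear 0)
  gear 2: meshes with gear 1 -> depth 2 -> positive (opposite of gear 1)
  gear 3: meshes with gear 1 -> depth 2 -> positive (opposite of gear 1)
Queried indices 0, 1, 2, 3 -> positive, negative, positive, positive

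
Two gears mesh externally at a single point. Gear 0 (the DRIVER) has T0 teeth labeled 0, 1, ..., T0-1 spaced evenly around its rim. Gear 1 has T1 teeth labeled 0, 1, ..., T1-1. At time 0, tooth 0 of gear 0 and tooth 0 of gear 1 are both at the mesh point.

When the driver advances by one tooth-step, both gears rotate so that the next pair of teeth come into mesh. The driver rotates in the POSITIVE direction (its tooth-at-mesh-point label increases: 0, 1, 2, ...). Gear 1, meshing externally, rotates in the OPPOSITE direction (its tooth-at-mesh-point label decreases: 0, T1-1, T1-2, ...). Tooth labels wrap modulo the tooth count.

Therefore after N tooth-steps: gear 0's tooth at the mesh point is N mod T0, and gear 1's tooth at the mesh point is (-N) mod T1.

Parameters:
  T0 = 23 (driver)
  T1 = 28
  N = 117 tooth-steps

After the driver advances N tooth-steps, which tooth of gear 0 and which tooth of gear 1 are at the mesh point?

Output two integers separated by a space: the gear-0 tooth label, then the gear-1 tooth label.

Gear 0 (driver, T0=23): tooth at mesh = N mod T0
  117 = 5 * 23 + 2, so 117 mod 23 = 2
  gear 0 tooth = 2
Gear 1 (driven, T1=28): tooth at mesh = (-N) mod T1
  117 = 4 * 28 + 5, so 117 mod 28 = 5
  (-117) mod 28 = (-5) mod 28 = 28 - 5 = 23
Mesh after 117 steps: gear-0 tooth 2 meets gear-1 tooth 23

Answer: 2 23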